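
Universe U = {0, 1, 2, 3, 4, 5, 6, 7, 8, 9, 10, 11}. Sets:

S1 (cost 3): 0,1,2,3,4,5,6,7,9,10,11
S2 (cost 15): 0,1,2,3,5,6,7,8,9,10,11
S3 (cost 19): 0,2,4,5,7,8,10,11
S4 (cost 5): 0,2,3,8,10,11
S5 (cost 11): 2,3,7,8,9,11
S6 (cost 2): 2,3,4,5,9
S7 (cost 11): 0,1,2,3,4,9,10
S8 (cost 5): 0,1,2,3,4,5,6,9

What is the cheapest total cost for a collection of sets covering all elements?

8

S1, S4 cover every element at cost 3 + 5 = 8.
Any cover uses at least 2 sets; among all covering selections none totals below 8.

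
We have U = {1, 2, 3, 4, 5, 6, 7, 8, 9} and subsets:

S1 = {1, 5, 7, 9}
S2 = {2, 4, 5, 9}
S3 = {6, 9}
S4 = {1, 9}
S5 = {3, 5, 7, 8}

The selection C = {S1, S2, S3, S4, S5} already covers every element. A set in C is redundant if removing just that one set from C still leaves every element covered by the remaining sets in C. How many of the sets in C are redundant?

Drop S1: the rest still cover every element — redundant.
Drop S2: 2, 4 uncovered — not redundant.
Drop S3: 6 uncovered — not redundant.
Drop S4: the rest still cover every element — redundant.
Drop S5: 3, 8 uncovered — not redundant.
2 redundant: S1, S4.

2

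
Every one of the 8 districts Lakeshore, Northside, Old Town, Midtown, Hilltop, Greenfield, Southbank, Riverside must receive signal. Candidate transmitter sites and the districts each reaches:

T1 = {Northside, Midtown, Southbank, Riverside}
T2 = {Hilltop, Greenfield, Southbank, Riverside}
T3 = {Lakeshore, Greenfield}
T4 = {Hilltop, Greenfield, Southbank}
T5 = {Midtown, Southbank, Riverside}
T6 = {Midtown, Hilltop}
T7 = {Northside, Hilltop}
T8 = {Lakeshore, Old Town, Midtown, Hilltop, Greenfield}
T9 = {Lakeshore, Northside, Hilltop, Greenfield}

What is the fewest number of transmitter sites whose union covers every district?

2

T1, T8 together cover {Lakeshore, Northside, Old Town, Midtown, Hilltop, Greenfield, Southbank, Riverside} — every district.
No single transmitter site contains all 8 districts, so 2 is optimal.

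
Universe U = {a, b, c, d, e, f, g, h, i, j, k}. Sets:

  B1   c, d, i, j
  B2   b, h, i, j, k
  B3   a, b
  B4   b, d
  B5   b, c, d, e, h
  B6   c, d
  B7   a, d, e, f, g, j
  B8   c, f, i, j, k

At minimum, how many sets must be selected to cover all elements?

B1, B2, B7 together cover {a, b, c, d, e, f, g, h, i, j, k} — every element.
No 2 of the 8 sets cover everything (all 28 pairs fall short), so 3 is minimum.

3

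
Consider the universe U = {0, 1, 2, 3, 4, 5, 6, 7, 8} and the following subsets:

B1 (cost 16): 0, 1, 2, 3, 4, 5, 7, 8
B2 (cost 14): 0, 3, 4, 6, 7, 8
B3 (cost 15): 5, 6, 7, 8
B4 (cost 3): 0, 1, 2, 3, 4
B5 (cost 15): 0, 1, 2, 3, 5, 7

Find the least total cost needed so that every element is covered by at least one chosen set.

B3, B4 cover every element at cost 15 + 3 = 18.
Any cover uses at least 2 sets; among all covering selections none totals below 18.

18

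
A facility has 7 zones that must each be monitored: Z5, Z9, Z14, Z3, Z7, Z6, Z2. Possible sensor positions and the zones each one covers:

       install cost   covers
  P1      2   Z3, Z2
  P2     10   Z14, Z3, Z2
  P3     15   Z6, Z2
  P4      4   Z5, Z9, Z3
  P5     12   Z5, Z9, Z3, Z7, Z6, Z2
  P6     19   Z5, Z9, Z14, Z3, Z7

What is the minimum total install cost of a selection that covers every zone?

22

P2, P5 cover every zone at install cost 10 + 12 = 22.
Any cover uses at least 2 sensor positions; among all covering selections none totals below 22.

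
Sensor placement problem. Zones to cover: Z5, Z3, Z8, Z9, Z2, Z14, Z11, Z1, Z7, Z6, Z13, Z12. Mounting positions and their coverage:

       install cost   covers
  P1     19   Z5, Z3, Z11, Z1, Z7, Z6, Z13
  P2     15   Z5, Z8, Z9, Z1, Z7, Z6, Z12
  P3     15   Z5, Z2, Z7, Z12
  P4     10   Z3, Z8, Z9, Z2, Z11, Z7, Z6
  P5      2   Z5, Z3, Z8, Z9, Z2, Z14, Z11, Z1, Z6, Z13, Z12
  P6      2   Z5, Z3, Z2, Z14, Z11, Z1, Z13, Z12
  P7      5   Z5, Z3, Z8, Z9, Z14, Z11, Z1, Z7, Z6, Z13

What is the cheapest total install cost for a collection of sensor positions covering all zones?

P5, P7 cover every zone at install cost 2 + 5 = 7.
Any cover uses at least 2 sensor positions; among all covering selections none totals below 7.

7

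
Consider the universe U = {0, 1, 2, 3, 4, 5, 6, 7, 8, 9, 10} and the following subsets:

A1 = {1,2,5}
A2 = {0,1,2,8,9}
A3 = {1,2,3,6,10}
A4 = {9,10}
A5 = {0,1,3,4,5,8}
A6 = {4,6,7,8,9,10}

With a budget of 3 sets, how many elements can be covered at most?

11

Choosing A1, A5, A6 covers {0, 1, 2, 3, 4, 5, 6, 7, 8, 9, 10} — 11 elements.
That is all 11 elements.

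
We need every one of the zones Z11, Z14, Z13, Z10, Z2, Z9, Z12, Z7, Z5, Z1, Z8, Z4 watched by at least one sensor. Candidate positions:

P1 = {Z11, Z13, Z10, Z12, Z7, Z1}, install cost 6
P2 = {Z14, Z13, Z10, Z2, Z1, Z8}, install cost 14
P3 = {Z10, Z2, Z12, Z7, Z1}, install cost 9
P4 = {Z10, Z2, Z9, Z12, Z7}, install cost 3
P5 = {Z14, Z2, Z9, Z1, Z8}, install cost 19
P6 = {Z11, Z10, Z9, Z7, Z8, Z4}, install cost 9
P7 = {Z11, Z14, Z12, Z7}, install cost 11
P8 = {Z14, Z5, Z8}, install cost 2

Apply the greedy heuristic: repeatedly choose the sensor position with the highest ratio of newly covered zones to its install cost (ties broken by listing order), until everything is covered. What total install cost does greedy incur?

Pick 1: P4 adds 5 new (Z10, Z2, Z9, Z12, Z7) at install cost 3 (ratio 5/3).
Pick 2: P8 adds 3 new (Z14, Z5, Z8) at install cost 2 (ratio 3/2).
Pick 3: P1 adds 3 new (Z11, Z13, Z1) at install cost 6 (ratio 3/6).
Pick 4: P6 adds 1 new (Z4) at install cost 9 (ratio 1/9).
Greedy total install cost: 3 + 2 + 6 + 9 = 20.

20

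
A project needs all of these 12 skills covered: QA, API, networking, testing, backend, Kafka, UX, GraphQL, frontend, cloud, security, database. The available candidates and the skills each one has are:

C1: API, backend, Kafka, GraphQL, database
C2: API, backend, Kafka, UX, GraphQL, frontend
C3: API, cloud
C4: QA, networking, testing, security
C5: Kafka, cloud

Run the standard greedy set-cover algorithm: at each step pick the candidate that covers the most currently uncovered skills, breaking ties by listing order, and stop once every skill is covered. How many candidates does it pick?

Pick 1: C2 covers 6 new skills (API, backend, Kafka, UX, GraphQL, frontend).
Pick 2: C4 covers 4 new skills (QA, networking, testing, security).
Pick 3: C1 covers 1 new skills (database).
Pick 4: C3 covers 1 new skills (cloud).
Greedy uses 4 candidates.

4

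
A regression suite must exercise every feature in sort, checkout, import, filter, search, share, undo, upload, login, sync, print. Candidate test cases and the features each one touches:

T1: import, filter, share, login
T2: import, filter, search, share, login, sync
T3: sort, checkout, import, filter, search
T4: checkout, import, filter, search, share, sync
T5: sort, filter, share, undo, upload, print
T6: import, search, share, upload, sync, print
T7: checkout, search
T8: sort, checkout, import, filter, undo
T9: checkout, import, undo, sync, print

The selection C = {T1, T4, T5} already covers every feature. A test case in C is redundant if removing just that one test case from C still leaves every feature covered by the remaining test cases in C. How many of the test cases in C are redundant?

Drop T1: login uncovered — not redundant.
Drop T4: checkout, search, sync uncovered — not redundant.
Drop T5: sort, undo, upload, print uncovered — not redundant.
None of the test cases in C is redundant.

0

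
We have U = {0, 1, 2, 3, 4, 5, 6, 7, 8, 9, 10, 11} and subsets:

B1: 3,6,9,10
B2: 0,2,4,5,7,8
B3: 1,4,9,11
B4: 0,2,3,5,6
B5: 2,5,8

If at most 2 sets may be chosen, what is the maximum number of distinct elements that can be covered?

10

Choosing B1, B2 covers {0, 2, 3, 4, 5, 6, 7, 8, 9, 10} — 10 elements.
No choice of 2 sets does better; here 1, 11 are left uncovered.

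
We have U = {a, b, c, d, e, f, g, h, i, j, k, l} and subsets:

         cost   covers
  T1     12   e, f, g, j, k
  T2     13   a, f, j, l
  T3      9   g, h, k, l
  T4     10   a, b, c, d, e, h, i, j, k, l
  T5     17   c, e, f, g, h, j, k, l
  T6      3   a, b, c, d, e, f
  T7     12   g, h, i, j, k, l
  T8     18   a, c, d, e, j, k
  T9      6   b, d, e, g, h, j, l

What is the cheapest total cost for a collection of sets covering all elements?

T6, T7 cover every element at cost 3 + 12 = 15.
Any cover uses at least 2 sets; among all covering selections none totals below 15.
Greedy by coverage-per-cost would pick T6, T9, T4 for 19 — worse than the optimum 15.

15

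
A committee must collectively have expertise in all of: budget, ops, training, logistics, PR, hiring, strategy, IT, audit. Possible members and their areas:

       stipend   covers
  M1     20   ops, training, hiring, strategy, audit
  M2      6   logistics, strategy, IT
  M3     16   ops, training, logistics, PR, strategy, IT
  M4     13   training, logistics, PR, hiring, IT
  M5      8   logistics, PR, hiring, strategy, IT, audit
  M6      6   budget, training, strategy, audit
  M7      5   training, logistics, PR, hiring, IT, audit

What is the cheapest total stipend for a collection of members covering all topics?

27

M3, M6, M7 cover every topic at stipend 16 + 6 + 5 = 27.
Any cover uses at least 3 members; among all covering selections none totals below 27.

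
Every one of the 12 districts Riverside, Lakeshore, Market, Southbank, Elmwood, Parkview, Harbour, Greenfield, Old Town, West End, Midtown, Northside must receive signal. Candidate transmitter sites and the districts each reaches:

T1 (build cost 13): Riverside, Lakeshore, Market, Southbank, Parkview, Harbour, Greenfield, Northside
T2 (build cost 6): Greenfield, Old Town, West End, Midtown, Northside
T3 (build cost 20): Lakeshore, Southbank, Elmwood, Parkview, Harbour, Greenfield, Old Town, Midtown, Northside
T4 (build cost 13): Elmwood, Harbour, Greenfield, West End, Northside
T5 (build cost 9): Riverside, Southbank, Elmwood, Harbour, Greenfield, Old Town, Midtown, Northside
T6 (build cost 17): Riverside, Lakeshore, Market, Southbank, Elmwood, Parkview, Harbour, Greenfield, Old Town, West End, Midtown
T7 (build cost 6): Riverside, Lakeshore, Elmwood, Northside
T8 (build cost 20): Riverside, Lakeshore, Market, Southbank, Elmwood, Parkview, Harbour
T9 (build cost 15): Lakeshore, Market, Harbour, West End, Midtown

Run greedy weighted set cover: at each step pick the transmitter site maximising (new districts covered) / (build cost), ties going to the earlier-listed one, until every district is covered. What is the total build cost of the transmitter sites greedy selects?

Pick 1: T5 adds 8 new (Riverside, Southbank, Elmwood, Harbour, Greenfield, Old Town, Midtown, Northside) at build cost 9 (ratio 8/9).
Pick 2: T6 adds 4 new (Lakeshore, Market, Parkview, West End) at build cost 17 (ratio 4/17).
Greedy total build cost: 9 + 17 = 26. (The true optimum is 23, so greedy overshoots here.)

26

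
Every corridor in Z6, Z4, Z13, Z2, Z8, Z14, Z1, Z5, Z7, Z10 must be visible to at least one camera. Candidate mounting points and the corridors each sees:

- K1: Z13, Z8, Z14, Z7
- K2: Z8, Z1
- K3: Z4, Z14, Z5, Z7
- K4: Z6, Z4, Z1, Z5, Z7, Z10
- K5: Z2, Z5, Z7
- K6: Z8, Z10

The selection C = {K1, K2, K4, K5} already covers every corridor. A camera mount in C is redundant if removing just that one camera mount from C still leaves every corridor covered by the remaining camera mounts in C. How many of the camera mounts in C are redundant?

1

Drop K1: Z13, Z14 uncovered — not redundant.
Drop K2: the rest still cover every corridor — redundant.
Drop K4: Z6, Z4, Z10 uncovered — not redundant.
Drop K5: Z2 uncovered — not redundant.
1 redundant: K2.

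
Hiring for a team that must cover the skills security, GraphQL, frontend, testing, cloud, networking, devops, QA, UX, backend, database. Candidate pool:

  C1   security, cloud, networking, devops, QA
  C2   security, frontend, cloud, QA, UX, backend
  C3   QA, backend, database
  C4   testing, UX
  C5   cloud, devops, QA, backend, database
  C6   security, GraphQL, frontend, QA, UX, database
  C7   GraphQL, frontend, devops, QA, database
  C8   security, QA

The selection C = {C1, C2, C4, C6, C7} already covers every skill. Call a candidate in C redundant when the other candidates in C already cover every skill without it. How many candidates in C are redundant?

Drop C1: networking uncovered — not redundant.
Drop C2: backend uncovered — not redundant.
Drop C4: testing uncovered — not redundant.
Drop C6: the rest still cover every skill — redundant.
Drop C7: the rest still cover every skill — redundant.
2 redundant: C6, C7.

2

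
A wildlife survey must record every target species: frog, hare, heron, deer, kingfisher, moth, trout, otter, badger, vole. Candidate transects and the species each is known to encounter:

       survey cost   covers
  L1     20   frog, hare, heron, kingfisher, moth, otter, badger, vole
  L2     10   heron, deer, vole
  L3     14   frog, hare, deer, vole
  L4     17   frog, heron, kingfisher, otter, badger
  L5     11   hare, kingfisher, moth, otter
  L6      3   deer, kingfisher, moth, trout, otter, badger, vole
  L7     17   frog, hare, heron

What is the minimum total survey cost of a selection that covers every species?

L6, L7 cover every species at survey cost 3 + 17 = 20.
Any cover uses at least 2 transects; among all covering selections none totals below 20.

20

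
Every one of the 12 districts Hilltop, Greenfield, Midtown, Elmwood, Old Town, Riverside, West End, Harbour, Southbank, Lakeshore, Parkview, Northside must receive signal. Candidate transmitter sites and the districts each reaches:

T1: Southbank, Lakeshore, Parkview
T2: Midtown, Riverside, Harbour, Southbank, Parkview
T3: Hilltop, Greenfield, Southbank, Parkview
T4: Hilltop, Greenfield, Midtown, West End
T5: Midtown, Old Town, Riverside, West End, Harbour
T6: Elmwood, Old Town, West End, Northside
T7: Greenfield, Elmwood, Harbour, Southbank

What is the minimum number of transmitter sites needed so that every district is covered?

T1, T2, T3, T6 together cover {Hilltop, Greenfield, Midtown, Elmwood, Old Town, Riverside, West End, Harbour, Southbank, Lakeshore, Parkview, Northside} — every district.
No 3 of the 7 transmitter sites cover everything (all 35 triples fall short), so 4 is minimum.

4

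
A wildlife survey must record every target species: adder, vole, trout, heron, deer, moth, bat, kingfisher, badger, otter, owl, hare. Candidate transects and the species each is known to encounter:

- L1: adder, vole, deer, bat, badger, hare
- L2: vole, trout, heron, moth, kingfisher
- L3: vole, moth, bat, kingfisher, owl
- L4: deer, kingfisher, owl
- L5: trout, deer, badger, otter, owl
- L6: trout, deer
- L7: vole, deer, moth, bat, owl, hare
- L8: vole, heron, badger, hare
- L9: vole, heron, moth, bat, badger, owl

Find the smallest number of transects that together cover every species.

3

L1, L2, L5 together cover {adder, vole, trout, heron, deer, moth, bat, kingfisher, badger, otter, owl, hare} — every species.
No 2 of the 9 transects cover everything (all 36 pairs fall short), so 3 is minimum.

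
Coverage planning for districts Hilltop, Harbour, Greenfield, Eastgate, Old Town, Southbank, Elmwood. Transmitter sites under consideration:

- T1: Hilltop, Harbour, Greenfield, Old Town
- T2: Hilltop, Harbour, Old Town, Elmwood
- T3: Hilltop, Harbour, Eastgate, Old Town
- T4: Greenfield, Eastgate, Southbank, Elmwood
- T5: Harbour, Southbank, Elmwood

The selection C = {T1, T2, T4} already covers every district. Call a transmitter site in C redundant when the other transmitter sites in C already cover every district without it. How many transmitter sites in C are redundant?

2

Drop T1: the rest still cover every district — redundant.
Drop T2: the rest still cover every district — redundant.
Drop T4: Eastgate, Southbank uncovered — not redundant.
2 redundant: T1, T2.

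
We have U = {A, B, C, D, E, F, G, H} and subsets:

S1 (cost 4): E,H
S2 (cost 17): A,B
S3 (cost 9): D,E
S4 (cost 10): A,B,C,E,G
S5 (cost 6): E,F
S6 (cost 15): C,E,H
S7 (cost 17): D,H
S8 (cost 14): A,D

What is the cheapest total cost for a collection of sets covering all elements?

29

S1, S3, S4, S5 cover every element at cost 4 + 9 + 10 + 6 = 29.
Any cover uses at least 3 sets; among all covering selections none totals below 29.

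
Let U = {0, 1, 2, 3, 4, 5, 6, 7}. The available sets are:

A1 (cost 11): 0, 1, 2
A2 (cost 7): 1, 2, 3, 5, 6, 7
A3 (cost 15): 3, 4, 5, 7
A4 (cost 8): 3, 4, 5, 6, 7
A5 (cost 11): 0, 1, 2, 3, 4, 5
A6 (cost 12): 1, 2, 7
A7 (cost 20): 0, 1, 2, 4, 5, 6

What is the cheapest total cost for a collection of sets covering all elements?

A2, A5 cover every element at cost 7 + 11 = 18.
Any cover uses at least 2 sets; among all covering selections none totals below 18.

18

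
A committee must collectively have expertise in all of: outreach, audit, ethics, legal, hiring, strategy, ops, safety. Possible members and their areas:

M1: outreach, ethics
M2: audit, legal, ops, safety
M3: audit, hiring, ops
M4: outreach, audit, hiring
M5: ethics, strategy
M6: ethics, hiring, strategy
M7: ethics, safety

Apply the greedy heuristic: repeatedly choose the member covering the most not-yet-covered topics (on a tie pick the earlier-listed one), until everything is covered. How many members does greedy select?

3

Pick 1: M2 covers 4 new topics (audit, legal, ops, safety).
Pick 2: M6 covers 3 new topics (ethics, hiring, strategy).
Pick 3: M1 covers 1 new topics (outreach).
Greedy uses 3 members.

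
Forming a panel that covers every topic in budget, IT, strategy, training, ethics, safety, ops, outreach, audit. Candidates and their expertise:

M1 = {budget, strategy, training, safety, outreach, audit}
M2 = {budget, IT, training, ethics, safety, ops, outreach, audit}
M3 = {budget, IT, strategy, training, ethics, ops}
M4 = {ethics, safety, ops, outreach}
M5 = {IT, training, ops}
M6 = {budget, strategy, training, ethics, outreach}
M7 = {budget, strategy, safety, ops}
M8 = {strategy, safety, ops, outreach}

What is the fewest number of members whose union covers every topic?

M1, M2 together cover {budget, IT, strategy, training, ethics, safety, ops, outreach, audit} — every topic.
No single member contains all 9 topics, so 2 is optimal.

2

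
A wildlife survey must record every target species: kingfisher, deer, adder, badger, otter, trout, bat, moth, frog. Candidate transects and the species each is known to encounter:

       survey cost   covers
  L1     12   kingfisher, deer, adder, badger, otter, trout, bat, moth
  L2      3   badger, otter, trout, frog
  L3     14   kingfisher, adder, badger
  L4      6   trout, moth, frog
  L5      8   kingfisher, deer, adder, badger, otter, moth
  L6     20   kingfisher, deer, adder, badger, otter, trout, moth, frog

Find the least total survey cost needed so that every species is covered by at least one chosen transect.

L1, L2 cover every species at survey cost 12 + 3 = 15.
Any cover uses at least 2 transects; among all covering selections none totals below 15.
Greedy by coverage-per-survey cost would pick L2, L5, L1 for 23 — worse than the optimum 15.

15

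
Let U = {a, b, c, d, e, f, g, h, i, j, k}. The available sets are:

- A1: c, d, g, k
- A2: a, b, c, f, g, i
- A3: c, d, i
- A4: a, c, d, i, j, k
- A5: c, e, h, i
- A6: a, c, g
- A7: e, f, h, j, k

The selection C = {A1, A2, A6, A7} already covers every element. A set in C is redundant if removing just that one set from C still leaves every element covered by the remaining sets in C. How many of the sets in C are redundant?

1

Drop A1: d uncovered — not redundant.
Drop A2: b, i uncovered — not redundant.
Drop A6: the rest still cover every element — redundant.
Drop A7: e, h, j uncovered — not redundant.
1 redundant: A6.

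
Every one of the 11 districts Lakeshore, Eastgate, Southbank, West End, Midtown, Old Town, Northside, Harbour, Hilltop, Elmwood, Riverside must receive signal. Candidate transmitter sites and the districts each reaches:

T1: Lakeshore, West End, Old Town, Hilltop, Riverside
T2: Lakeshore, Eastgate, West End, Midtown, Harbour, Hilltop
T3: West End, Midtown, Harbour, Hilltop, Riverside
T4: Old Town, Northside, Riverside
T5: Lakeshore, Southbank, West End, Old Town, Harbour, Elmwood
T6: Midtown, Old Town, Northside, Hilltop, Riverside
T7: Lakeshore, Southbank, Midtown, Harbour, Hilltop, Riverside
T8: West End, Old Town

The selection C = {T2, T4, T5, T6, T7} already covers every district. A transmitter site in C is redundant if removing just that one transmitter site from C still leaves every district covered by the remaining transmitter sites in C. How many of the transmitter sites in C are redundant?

3

Drop T2: Eastgate uncovered — not redundant.
Drop T4: the rest still cover every district — redundant.
Drop T5: Elmwood uncovered — not redundant.
Drop T6: the rest still cover every district — redundant.
Drop T7: the rest still cover every district — redundant.
3 redundant: T4, T6, T7.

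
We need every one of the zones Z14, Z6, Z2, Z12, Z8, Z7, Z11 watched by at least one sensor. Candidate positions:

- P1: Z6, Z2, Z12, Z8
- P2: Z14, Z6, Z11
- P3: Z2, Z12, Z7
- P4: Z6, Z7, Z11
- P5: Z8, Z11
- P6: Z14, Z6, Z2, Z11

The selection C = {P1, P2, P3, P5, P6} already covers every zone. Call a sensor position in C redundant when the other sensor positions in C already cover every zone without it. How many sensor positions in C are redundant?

Drop P1: the rest still cover every zone — redundant.
Drop P2: the rest still cover every zone — redundant.
Drop P3: Z7 uncovered — not redundant.
Drop P5: the rest still cover every zone — redundant.
Drop P6: the rest still cover every zone — redundant.
4 redundant: P1, P2, P5, P6.

4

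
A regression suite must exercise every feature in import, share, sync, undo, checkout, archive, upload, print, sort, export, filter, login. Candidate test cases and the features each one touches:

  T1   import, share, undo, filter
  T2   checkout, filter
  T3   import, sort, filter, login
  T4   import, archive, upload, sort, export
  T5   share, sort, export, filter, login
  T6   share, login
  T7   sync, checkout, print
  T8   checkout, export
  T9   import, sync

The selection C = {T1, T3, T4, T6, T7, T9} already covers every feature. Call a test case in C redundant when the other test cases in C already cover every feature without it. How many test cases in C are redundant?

Drop T1: undo uncovered — not redundant.
Drop T3: the rest still cover every feature — redundant.
Drop T4: archive, upload, export uncovered — not redundant.
Drop T6: the rest still cover every feature — redundant.
Drop T7: checkout, print uncovered — not redundant.
Drop T9: the rest still cover every feature — redundant.
3 redundant: T3, T6, T9.

3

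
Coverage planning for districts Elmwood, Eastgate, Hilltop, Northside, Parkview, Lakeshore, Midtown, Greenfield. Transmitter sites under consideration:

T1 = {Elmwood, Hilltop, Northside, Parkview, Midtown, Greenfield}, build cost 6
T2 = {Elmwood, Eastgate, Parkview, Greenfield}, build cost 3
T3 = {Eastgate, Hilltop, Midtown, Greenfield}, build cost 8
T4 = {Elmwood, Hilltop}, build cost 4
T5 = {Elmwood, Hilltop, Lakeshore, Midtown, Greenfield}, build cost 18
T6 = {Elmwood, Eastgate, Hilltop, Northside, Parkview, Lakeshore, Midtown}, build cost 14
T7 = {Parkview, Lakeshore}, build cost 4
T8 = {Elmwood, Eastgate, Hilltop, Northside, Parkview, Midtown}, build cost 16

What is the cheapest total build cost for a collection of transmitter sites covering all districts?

T1, T2, T7 cover every district at build cost 6 + 3 + 4 = 13.
Any cover uses at least 2 transmitter sites; among all covering selections none totals below 13.

13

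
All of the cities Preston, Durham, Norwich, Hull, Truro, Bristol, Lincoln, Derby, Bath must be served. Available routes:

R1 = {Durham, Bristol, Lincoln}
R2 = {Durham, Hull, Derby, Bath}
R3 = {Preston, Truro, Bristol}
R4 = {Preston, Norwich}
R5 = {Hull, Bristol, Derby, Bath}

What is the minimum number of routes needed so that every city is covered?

4

R1, R2, R3, R4 together cover {Preston, Durham, Norwich, Hull, Truro, Bristol, Lincoln, Derby, Bath} — every city.
No 3 of the 5 routes cover everything (all 10 triples fall short), so 4 is minimum.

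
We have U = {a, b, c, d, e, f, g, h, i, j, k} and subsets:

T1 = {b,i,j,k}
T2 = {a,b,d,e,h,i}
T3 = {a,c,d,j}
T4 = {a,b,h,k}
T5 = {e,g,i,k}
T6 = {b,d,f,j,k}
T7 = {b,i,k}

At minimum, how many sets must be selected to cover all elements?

T2, T3, T5, T6 together cover {a, b, c, d, e, f, g, h, i, j, k} — every element.
No 3 of the 7 sets cover everything (all 35 triples fall short), so 4 is minimum.

4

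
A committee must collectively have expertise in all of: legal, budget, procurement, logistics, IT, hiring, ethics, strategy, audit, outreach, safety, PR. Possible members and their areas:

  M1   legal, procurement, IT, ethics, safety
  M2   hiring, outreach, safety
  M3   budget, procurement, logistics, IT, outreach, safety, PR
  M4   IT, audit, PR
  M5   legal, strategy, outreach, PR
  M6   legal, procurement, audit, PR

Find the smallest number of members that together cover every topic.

5

M1, M2, M3, M4, M5 together cover {legal, budget, procurement, logistics, IT, hiring, ethics, strategy, audit, outreach, safety, PR} — every topic.
No 4 of the 6 members cover everything (all 15 size-4 selections fall short), so 5 is minimum.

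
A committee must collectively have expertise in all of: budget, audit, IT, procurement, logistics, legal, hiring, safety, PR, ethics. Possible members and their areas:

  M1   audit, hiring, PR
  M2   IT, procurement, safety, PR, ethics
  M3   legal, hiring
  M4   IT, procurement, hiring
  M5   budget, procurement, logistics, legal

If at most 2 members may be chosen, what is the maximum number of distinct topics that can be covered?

8

Choosing M2, M5 covers {budget, IT, procurement, logistics, legal, safety, PR, ethics} — 8 topics.
No choice of 2 members does better; here audit, hiring are left uncovered.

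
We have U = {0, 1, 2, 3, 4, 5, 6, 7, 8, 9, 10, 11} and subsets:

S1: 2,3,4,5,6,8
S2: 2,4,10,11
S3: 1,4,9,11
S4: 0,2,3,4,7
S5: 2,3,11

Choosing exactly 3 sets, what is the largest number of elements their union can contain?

11

Choosing S1, S3, S4 covers {0, 1, 2, 3, 4, 5, 6, 7, 8, 9, 11} — 11 elements.
No choice of 3 sets does better; here 10 is left uncovered.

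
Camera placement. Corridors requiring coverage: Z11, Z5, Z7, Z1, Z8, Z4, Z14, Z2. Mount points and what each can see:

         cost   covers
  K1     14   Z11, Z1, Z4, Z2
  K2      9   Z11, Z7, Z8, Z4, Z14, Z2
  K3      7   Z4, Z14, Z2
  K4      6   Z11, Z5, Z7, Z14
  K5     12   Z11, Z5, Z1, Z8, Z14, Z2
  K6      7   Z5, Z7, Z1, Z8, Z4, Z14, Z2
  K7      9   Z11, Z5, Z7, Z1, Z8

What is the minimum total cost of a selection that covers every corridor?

13

K4, K6 cover every corridor at cost 6 + 7 = 13.
Any cover uses at least 2 camera mounts; among all covering selections none totals below 13.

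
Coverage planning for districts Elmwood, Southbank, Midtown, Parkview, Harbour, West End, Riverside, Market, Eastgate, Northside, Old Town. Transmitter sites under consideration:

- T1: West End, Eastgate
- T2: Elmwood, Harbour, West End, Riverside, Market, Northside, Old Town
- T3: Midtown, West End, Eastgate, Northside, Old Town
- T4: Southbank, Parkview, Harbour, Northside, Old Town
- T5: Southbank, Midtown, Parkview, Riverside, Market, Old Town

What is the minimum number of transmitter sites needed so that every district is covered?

T1, T2, T5 together cover {Elmwood, Southbank, Midtown, Parkview, Harbour, West End, Riverside, Market, Eastgate, Northside, Old Town} — every district.
No 2 of the 5 transmitter sites cover everything (all 10 pairs fall short), so 3 is minimum.

3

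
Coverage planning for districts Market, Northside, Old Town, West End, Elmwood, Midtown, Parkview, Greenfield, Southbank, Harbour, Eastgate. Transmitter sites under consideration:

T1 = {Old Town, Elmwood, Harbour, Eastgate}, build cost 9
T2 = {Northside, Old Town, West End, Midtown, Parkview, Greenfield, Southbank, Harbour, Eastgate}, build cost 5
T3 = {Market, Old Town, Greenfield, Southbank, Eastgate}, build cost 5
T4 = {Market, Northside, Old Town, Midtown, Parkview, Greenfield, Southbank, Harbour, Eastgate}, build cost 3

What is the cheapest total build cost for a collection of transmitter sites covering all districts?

T1, T2, T4 cover every district at build cost 9 + 5 + 3 = 17.
Any cover uses at least 3 transmitter sites; among all covering selections none totals below 17.

17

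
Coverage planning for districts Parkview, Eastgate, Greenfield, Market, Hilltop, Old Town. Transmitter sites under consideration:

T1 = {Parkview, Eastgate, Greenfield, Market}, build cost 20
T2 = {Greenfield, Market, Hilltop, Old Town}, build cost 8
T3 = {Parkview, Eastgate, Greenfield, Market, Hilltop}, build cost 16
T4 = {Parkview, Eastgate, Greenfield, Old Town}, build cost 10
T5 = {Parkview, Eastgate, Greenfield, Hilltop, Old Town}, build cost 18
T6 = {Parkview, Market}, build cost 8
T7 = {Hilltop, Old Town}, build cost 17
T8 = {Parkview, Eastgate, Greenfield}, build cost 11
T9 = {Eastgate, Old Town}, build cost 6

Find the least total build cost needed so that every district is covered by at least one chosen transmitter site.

18

T2, T4 cover every district at build cost 8 + 10 = 18.
Any cover uses at least 2 transmitter sites; among all covering selections none totals below 18.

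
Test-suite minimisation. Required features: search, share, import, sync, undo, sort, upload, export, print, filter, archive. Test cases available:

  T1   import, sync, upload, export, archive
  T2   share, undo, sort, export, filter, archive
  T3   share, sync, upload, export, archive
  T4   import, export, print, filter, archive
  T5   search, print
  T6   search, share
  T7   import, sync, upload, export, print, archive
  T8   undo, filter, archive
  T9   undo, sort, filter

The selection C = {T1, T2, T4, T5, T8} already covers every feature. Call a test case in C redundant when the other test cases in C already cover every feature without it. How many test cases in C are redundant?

Drop T1: sync, upload uncovered — not redundant.
Drop T2: share, sort uncovered — not redundant.
Drop T4: the rest still cover every feature — redundant.
Drop T5: search uncovered — not redundant.
Drop T8: the rest still cover every feature — redundant.
2 redundant: T4, T8.

2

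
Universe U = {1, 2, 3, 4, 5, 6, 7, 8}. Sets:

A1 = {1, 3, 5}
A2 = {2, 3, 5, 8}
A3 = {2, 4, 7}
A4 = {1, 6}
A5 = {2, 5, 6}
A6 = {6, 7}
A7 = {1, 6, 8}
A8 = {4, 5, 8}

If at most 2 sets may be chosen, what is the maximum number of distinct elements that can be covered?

Choosing A1, A3 covers {1, 2, 3, 4, 5, 7} — 6 elements.
No choice of 2 sets does better; here 6, 8 are left uncovered.

6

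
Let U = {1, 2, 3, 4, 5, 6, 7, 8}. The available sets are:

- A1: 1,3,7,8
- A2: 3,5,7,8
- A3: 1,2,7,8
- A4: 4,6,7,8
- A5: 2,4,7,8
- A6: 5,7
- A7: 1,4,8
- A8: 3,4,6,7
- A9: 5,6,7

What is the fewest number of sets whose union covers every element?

3

A1, A5, A9 together cover {1, 2, 3, 4, 5, 6, 7, 8} — every element.
No 2 of the 9 sets cover everything (all 36 pairs fall short), so 3 is minimum.
Greedy (largest uncovered first) would take A1, A4, A2, A3 — 4 sets — but 3 suffice.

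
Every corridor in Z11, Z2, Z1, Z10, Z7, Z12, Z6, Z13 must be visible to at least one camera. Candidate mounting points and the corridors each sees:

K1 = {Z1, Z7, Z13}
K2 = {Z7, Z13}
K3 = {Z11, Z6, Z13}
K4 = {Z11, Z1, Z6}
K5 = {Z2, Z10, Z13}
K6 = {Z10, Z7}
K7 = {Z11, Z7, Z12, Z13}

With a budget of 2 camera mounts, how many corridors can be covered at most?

Choosing K4, K5 covers {Z11, Z2, Z1, Z10, Z6, Z13} — 6 corridors.
No choice of 2 camera mounts does better; here Z7, Z12 are left uncovered.

6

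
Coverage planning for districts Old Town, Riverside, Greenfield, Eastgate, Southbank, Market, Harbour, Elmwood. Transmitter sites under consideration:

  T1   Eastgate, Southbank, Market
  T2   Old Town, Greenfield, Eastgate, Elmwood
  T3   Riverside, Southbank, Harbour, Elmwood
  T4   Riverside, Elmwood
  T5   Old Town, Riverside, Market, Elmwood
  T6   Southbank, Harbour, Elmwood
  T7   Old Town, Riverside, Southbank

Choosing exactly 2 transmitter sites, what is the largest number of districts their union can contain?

7

Choosing T2, T3 covers {Old Town, Riverside, Greenfield, Eastgate, Southbank, Harbour, Elmwood} — 7 districts.
No choice of 2 transmitter sites does better; here Market is left uncovered.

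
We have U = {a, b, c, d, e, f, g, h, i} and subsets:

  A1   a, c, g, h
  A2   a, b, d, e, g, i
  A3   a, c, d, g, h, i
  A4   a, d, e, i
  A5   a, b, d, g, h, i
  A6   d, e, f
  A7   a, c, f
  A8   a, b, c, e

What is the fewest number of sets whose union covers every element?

A1, A2, A6 together cover {a, b, c, d, e, f, g, h, i} — every element.
No 2 of the 8 sets cover everything (all 28 pairs fall short), so 3 is minimum.

3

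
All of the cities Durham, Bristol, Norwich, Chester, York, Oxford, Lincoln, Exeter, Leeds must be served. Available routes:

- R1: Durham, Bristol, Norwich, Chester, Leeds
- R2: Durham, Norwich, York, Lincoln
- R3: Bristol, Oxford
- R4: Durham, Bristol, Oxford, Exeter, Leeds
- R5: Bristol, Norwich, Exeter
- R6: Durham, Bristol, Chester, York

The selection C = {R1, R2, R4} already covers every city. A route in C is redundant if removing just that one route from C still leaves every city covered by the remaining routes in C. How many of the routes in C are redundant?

0

Drop R1: Chester uncovered — not redundant.
Drop R2: York, Lincoln uncovered — not redundant.
Drop R4: Oxford, Exeter uncovered — not redundant.
None of the routes in C is redundant.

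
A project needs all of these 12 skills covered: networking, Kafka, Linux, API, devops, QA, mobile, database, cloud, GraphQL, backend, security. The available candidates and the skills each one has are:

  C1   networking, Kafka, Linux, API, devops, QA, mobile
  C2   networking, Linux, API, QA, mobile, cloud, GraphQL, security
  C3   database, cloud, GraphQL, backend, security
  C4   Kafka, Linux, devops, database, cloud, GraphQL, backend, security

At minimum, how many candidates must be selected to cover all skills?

C1, C3 together cover {networking, Kafka, Linux, API, devops, QA, mobile, database, cloud, GraphQL, backend, security} — every skill.
No single candidate contains all 12 skills, so 2 is optimal.

2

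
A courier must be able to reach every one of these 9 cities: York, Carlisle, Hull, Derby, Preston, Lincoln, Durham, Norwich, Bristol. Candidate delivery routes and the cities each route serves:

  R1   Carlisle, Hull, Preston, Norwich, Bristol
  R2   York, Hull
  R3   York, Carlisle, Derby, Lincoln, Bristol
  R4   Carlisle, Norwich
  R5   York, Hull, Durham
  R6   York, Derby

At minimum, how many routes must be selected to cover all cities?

R1, R3, R5 together cover {York, Carlisle, Hull, Derby, Preston, Lincoln, Durham, Norwich, Bristol} — every city.
No 2 of the 6 routes cover everything (all 15 pairs fall short), so 3 is minimum.

3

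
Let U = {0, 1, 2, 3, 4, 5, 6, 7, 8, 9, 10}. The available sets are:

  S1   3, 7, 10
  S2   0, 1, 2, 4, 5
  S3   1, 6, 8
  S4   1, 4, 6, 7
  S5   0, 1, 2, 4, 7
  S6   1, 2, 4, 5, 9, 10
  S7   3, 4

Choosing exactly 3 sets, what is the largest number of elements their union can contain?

10

Choosing S1, S2, S3 covers {0, 1, 2, 3, 4, 5, 6, 7, 8, 10} — 10 elements.
No choice of 3 sets does better; here 9 is left uncovered.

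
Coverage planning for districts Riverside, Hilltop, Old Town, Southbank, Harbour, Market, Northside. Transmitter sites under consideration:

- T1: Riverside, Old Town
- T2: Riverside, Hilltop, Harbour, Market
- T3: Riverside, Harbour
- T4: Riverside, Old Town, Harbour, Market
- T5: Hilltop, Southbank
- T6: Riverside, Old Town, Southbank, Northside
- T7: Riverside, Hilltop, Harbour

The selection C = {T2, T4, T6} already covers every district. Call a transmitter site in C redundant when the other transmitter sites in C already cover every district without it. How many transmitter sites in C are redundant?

1

Drop T2: Hilltop uncovered — not redundant.
Drop T4: the rest still cover every district — redundant.
Drop T6: Southbank, Northside uncovered — not redundant.
1 redundant: T4.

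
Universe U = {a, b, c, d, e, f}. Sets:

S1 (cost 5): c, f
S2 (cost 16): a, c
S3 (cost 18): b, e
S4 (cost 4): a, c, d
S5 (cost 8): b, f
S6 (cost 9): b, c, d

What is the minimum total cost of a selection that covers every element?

S1, S3, S4 cover every element at cost 5 + 18 + 4 = 27.
Any cover uses at least 3 sets; among all covering selections none totals below 27.

27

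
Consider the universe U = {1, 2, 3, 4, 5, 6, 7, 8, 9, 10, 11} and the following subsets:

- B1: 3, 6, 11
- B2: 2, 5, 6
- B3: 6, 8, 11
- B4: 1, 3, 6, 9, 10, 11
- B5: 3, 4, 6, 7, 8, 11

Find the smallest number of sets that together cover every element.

3

B2, B4, B5 together cover {1, 2, 3, 4, 5, 6, 7, 8, 9, 10, 11} — every element.
No 2 of the 5 sets cover everything (all 10 pairs fall short), so 3 is minimum.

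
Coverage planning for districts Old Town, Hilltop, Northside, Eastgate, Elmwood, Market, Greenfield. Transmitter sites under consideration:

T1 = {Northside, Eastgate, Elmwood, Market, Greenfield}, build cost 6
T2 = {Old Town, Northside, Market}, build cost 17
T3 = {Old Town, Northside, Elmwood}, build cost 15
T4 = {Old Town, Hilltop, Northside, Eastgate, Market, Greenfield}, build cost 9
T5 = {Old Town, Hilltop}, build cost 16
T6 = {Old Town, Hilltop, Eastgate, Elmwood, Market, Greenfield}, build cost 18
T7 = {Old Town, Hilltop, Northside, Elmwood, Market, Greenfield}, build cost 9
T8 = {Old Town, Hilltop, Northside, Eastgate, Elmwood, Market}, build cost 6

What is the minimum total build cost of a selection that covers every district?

T1, T8 cover every district at build cost 6 + 6 = 12.
Any cover uses at least 2 transmitter sites; among all covering selections none totals below 12.

12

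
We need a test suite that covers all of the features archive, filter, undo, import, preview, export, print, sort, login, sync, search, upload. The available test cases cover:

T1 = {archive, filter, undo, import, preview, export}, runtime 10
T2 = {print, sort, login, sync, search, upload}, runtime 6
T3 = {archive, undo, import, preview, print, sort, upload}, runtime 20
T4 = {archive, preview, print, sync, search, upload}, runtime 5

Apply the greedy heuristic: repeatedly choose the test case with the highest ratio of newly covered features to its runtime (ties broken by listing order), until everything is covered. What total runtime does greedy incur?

21

Pick 1: T4 adds 6 new (archive, preview, print, sync, search, upload) at runtime 5 (ratio 6/5).
Pick 2: T1 adds 4 new (filter, undo, import, export) at runtime 10 (ratio 4/10).
Pick 3: T2 adds 2 new (sort, login) at runtime 6 (ratio 2/6).
Greedy total runtime: 5 + 10 + 6 = 21. (The true optimum is 16, so greedy overshoots here.)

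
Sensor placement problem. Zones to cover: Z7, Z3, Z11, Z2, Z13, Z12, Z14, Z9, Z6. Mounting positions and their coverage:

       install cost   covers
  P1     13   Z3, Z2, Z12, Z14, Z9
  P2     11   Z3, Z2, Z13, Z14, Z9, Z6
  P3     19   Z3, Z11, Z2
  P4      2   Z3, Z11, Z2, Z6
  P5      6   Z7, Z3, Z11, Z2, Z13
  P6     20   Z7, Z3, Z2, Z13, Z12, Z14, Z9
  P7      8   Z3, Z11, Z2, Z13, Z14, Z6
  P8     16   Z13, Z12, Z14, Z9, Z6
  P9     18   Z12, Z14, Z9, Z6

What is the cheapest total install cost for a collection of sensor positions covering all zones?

P1, P4, P5 cover every zone at install cost 13 + 2 + 6 = 21.
Any cover uses at least 2 sensor positions; among all covering selections none totals below 21.

21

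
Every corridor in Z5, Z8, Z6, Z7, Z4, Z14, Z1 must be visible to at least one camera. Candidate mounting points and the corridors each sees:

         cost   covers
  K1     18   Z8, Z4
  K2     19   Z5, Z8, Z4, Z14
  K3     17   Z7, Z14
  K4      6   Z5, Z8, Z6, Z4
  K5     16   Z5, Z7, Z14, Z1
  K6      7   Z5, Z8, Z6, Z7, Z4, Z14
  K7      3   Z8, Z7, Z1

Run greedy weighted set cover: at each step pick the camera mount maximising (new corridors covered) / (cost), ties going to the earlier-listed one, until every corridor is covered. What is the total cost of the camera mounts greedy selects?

Pick 1: K7 adds 3 new (Z8, Z7, Z1) at cost 3 (ratio 3/3).
Pick 2: K6 adds 4 new (Z5, Z6, Z4, Z14) at cost 7 (ratio 4/7).
Greedy total cost: 3 + 7 = 10.

10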